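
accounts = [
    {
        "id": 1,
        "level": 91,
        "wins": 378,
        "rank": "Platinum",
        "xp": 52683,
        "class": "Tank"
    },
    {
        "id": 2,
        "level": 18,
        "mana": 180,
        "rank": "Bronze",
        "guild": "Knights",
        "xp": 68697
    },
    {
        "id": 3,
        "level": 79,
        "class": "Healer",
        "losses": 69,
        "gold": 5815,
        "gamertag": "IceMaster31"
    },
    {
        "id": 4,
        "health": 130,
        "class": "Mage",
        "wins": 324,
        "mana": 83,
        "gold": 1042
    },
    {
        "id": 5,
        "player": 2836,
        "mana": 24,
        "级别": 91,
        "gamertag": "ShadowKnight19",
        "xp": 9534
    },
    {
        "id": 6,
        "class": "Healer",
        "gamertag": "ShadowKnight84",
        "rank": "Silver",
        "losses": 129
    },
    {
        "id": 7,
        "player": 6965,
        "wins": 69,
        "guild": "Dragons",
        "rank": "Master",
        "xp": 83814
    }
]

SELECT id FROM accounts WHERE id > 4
[5, 6, 7]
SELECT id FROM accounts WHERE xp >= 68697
[2, 7]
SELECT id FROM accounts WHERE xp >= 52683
[1, 2, 7]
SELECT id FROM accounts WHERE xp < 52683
[5]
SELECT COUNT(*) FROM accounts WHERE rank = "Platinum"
1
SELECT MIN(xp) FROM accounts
9534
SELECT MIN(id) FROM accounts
1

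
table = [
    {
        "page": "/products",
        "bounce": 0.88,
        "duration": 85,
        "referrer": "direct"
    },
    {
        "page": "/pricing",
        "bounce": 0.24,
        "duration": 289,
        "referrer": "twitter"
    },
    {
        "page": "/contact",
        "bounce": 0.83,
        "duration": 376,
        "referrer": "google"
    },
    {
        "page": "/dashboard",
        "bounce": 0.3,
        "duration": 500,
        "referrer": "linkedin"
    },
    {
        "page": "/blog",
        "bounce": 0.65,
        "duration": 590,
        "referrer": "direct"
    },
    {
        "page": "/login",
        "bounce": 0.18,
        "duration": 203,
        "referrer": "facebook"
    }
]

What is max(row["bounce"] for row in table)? 0.88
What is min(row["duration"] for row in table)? 85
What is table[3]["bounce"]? 0.3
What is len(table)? 6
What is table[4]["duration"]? 590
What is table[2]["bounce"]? 0.83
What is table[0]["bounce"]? 0.88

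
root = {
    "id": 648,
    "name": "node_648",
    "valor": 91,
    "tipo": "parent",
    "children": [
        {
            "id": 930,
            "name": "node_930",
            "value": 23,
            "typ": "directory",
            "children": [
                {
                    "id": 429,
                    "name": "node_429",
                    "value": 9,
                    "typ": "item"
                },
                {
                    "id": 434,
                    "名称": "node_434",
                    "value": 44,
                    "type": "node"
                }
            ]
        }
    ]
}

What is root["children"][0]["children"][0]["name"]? "node_429"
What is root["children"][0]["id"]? 930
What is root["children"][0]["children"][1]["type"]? "node"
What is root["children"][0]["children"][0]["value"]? 9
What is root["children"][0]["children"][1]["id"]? 434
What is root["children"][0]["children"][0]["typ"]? "item"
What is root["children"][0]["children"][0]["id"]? 429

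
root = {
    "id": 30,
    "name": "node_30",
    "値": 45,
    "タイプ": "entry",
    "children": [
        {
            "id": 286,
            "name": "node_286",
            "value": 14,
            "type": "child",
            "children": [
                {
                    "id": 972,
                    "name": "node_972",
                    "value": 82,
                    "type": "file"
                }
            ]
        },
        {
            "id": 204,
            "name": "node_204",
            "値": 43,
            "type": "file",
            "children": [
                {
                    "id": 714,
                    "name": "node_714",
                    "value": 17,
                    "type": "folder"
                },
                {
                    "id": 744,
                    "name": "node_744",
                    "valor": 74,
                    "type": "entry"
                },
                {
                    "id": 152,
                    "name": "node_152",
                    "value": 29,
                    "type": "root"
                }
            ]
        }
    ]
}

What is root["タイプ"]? "entry"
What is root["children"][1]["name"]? "node_204"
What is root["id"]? 30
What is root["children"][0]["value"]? 14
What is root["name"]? "node_30"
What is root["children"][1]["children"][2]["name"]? "node_152"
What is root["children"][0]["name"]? "node_286"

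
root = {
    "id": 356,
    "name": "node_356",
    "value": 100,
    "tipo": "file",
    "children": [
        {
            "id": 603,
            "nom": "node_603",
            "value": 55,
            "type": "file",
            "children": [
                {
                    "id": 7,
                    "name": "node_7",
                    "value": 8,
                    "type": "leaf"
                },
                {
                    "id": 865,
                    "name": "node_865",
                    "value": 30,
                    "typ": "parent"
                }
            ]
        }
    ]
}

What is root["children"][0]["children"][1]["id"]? 865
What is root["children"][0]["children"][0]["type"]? "leaf"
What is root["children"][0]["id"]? 603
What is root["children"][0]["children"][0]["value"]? 8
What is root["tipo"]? "file"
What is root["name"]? "node_356"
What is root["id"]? 356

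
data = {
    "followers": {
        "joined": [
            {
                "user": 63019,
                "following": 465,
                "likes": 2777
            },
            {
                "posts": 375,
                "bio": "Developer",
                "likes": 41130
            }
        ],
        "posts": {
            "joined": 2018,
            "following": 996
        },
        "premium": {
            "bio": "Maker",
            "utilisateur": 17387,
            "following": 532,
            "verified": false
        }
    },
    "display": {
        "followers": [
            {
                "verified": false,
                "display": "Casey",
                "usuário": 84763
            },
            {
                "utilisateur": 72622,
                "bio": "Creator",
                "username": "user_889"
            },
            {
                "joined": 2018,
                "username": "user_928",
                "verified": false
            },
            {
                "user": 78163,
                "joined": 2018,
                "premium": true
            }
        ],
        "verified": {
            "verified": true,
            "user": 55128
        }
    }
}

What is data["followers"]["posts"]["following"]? 996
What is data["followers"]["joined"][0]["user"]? 63019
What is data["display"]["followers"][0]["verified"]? False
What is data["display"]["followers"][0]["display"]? "Casey"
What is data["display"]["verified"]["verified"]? True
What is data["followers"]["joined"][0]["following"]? 465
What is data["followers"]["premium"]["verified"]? False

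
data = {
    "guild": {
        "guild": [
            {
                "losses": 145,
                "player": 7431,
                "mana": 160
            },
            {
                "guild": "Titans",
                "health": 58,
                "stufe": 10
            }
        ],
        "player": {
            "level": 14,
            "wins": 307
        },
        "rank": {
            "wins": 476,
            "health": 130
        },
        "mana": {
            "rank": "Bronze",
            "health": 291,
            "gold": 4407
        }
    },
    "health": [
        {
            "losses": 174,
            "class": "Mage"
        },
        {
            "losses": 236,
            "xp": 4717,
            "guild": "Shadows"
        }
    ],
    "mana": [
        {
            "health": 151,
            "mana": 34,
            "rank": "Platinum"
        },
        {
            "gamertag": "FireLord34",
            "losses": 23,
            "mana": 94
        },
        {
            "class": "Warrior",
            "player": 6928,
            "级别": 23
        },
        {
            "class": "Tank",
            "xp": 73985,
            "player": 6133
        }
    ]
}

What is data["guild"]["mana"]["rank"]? "Bronze"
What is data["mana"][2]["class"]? "Warrior"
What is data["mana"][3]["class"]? "Tank"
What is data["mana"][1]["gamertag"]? "FireLord34"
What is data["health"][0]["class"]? "Mage"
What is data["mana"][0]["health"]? 151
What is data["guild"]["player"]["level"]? 14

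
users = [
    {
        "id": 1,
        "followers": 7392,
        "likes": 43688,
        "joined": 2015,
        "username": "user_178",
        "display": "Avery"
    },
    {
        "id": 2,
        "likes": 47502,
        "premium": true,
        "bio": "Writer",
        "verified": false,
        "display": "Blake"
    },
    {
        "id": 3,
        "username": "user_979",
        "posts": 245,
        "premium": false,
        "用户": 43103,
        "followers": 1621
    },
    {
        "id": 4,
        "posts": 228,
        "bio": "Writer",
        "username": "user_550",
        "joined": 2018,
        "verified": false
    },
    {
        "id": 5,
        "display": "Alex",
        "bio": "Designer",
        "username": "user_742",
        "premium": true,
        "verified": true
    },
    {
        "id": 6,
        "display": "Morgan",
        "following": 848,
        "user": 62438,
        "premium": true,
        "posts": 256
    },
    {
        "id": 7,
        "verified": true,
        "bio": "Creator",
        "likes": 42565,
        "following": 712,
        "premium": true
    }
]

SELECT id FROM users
[1, 2, 3, 4, 5, 6, 7]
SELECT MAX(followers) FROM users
7392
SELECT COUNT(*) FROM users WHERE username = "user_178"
1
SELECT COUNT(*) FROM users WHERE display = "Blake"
1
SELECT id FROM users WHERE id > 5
[6, 7]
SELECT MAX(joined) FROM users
2018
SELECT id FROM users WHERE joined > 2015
[4]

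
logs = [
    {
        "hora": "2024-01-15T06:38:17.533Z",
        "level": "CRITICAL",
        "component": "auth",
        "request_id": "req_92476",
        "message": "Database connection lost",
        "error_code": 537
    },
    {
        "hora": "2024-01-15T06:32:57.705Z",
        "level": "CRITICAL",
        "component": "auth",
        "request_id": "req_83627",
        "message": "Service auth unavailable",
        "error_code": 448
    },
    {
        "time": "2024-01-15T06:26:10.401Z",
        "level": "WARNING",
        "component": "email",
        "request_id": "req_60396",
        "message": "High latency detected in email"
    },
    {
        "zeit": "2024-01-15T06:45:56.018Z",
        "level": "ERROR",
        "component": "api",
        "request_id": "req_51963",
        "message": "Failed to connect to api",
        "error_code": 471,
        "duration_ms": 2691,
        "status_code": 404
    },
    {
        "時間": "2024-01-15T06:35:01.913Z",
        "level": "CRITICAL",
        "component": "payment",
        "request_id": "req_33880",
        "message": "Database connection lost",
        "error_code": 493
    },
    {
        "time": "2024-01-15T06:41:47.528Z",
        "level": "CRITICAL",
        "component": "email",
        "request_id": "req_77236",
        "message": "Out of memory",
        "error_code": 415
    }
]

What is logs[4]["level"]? "CRITICAL"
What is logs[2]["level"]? "WARNING"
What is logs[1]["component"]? "auth"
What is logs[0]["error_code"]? 537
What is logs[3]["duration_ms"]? 2691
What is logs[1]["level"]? "CRITICAL"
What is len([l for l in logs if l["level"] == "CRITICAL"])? 4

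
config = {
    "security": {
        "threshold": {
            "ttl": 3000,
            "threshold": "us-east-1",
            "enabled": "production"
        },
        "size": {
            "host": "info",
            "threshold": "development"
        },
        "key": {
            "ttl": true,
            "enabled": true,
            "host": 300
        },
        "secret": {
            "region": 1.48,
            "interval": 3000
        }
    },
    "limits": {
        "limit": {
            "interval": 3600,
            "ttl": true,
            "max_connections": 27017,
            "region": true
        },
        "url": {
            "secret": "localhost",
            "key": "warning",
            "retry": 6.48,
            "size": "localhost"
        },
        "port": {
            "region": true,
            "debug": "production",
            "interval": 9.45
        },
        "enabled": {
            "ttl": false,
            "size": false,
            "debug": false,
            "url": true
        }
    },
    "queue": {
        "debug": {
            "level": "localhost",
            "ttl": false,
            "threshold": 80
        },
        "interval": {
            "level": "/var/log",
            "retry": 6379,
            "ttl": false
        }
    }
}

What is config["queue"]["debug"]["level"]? "localhost"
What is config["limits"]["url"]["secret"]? "localhost"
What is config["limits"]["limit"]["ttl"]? True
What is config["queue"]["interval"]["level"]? "/var/log"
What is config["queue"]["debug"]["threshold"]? 80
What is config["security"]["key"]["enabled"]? True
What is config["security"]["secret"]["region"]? 1.48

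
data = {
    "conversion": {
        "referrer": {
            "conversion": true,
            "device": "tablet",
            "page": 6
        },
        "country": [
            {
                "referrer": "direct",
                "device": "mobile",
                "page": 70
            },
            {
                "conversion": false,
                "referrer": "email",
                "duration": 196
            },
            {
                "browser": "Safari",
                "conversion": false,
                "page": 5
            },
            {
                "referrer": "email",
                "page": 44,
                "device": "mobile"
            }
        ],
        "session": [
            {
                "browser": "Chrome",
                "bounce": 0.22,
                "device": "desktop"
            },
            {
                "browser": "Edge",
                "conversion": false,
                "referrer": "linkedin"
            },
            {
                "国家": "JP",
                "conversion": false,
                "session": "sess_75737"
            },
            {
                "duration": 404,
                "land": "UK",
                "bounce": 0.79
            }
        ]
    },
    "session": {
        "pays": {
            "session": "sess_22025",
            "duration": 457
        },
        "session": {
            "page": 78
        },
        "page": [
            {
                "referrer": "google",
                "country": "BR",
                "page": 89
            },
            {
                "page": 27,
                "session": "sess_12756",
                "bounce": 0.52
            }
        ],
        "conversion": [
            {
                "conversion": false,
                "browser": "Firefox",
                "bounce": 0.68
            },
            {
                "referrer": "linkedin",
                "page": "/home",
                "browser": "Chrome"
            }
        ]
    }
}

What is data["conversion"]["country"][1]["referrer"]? "email"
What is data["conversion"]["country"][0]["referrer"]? "direct"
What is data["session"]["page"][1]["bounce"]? 0.52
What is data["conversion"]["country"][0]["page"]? 70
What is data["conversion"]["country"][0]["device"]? "mobile"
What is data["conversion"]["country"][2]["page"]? 5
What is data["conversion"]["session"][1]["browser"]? "Edge"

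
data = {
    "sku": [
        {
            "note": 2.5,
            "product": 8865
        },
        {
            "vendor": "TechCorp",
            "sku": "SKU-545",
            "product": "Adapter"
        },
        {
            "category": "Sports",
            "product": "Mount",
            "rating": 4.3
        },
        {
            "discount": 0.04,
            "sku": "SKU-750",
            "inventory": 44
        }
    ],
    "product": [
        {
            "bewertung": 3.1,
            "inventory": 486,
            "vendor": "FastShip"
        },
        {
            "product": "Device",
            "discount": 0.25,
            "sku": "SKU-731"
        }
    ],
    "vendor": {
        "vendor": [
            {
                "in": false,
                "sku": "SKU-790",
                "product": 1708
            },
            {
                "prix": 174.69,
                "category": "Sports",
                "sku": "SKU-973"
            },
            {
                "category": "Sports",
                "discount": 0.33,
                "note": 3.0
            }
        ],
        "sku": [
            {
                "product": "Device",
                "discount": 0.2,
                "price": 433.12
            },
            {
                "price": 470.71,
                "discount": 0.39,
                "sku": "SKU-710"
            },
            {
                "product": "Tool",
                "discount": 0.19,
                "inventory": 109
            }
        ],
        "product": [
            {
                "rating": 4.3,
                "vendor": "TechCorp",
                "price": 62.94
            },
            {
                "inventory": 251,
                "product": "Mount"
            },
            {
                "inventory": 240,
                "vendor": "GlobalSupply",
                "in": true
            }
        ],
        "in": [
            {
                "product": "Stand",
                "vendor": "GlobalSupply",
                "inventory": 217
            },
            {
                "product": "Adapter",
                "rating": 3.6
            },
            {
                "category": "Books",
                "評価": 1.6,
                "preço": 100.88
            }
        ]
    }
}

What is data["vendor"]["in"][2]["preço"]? 100.88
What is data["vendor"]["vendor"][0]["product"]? 1708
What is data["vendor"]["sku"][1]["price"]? 470.71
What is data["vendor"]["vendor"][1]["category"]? "Sports"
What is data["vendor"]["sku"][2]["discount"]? 0.19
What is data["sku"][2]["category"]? "Sports"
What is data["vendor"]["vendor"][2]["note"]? 3.0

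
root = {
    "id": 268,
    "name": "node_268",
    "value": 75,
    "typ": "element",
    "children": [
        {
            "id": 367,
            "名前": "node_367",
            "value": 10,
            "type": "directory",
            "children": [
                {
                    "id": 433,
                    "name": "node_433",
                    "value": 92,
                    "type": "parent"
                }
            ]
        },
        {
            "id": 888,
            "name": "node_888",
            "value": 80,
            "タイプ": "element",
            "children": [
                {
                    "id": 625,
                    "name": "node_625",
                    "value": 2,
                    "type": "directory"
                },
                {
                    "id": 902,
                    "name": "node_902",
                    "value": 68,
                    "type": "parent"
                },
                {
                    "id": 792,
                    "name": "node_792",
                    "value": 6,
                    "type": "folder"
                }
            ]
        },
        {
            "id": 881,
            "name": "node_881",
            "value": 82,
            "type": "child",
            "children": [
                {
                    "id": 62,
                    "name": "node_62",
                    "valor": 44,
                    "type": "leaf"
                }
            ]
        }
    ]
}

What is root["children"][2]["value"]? 82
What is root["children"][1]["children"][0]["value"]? 2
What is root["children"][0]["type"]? "directory"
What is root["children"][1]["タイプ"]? "element"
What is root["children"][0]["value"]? 10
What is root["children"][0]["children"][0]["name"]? "node_433"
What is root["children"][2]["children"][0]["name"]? "node_62"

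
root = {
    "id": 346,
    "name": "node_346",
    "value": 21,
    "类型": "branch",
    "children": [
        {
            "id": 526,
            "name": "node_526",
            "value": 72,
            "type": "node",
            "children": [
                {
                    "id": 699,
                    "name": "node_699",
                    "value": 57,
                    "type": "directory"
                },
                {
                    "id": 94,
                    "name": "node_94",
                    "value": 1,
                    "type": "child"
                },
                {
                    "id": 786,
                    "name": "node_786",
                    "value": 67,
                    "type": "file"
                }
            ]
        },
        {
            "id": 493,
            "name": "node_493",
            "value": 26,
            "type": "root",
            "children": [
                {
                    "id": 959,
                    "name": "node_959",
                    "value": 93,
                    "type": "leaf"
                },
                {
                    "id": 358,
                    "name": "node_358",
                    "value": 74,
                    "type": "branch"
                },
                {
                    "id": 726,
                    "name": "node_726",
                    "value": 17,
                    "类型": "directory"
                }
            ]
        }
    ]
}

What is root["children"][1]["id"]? 493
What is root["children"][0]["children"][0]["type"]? "directory"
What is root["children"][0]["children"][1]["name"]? "node_94"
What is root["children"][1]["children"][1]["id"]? 358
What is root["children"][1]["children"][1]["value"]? 74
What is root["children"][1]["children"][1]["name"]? "node_358"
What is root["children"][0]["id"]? 526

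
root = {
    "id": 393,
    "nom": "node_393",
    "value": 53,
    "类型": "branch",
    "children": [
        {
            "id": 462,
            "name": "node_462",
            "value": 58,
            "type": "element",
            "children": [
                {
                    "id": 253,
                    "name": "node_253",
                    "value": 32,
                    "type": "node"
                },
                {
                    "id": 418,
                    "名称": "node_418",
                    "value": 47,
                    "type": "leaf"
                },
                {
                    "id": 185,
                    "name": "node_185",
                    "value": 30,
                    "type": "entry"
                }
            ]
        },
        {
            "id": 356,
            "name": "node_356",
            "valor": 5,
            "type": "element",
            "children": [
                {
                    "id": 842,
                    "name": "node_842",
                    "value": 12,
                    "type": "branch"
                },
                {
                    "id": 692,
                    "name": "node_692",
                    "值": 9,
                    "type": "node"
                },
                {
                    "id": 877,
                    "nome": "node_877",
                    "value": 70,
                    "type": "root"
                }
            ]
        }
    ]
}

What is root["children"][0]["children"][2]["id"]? 185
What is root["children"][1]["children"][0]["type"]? "branch"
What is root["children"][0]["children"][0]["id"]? 253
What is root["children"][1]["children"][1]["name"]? "node_692"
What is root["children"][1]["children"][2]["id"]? 877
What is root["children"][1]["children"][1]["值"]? 9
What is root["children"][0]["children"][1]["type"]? "leaf"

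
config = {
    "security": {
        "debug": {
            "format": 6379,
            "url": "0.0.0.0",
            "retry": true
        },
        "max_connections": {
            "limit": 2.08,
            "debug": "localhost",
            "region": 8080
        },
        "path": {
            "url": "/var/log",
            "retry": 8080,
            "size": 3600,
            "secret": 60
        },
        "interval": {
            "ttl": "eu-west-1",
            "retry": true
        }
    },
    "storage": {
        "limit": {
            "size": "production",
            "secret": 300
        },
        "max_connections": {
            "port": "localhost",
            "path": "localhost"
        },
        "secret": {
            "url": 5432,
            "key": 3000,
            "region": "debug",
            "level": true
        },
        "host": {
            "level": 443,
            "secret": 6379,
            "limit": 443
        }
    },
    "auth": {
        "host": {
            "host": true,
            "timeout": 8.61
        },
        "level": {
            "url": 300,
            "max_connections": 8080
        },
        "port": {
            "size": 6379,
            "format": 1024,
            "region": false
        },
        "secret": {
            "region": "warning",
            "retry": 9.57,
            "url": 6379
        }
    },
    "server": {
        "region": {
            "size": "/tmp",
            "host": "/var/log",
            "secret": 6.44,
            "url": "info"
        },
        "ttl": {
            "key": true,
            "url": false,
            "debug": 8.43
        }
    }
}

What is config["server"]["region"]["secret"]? 6.44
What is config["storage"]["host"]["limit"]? 443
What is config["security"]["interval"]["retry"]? True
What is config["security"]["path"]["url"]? "/var/log"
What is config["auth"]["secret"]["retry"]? 9.57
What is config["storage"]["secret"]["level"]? True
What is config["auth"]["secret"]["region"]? "warning"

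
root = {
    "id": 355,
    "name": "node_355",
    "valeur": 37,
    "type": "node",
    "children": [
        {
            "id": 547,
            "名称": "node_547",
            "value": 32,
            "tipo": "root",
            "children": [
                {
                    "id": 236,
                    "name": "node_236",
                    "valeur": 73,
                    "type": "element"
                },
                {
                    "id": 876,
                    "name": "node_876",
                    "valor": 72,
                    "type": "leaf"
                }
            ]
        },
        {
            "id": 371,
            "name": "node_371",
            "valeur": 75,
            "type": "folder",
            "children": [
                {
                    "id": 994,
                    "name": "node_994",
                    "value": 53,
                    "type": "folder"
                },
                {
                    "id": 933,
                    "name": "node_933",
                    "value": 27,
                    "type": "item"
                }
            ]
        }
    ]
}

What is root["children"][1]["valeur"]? 75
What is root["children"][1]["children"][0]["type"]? "folder"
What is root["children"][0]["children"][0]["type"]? "element"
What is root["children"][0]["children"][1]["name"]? "node_876"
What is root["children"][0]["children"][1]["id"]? 876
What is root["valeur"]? 37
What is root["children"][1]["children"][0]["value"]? 53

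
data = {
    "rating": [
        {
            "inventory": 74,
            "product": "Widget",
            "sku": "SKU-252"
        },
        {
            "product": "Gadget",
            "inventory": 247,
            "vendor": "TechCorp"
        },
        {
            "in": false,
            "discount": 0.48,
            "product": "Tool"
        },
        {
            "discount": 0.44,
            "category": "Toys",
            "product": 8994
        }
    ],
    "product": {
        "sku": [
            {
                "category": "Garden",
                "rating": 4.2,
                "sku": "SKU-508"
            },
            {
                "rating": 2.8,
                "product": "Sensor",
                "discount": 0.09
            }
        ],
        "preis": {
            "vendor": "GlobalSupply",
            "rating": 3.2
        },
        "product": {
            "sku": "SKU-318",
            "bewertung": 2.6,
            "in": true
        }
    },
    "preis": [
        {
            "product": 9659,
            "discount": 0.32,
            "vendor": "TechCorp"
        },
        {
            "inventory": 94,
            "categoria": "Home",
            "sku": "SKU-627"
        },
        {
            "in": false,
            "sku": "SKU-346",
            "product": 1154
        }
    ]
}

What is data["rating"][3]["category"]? "Toys"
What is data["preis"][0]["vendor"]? "TechCorp"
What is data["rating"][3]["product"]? 8994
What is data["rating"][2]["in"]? False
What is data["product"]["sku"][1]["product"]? "Sensor"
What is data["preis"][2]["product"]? 1154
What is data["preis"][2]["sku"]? "SKU-346"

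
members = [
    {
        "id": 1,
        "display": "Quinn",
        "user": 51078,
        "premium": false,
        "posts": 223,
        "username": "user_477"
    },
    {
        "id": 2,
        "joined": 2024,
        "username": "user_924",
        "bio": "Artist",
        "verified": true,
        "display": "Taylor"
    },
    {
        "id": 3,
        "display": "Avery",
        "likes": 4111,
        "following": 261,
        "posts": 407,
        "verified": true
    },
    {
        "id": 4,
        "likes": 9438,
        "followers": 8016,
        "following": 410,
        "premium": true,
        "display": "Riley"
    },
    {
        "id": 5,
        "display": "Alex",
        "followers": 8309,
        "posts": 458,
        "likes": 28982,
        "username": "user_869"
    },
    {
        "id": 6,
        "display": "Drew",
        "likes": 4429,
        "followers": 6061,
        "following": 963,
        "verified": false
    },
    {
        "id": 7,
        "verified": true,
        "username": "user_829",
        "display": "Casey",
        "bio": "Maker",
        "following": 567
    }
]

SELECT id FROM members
[1, 2, 3, 4, 5, 6, 7]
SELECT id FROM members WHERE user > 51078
[]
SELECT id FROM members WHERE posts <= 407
[1, 3]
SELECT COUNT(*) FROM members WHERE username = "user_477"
1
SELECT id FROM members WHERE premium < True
[1]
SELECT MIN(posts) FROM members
223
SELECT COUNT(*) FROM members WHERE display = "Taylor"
1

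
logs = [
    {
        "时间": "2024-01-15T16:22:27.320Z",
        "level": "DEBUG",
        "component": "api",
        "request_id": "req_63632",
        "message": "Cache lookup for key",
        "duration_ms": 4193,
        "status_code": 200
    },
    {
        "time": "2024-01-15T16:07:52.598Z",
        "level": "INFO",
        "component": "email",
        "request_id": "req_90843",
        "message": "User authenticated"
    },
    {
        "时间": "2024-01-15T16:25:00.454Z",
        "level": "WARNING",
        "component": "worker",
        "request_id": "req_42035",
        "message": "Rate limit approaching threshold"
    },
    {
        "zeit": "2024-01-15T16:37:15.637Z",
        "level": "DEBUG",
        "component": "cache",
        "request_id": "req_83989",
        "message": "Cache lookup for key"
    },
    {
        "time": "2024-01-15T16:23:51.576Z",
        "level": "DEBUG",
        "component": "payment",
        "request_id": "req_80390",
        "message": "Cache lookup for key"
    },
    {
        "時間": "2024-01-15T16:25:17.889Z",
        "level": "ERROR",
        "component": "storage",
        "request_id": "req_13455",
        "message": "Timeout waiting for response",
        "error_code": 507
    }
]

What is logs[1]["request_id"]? "req_90843"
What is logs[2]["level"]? "WARNING"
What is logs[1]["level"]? "INFO"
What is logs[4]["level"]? "DEBUG"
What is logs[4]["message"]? "Cache lookup for key"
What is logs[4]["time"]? "2024-01-15T16:23:51.576Z"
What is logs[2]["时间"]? "2024-01-15T16:25:00.454Z"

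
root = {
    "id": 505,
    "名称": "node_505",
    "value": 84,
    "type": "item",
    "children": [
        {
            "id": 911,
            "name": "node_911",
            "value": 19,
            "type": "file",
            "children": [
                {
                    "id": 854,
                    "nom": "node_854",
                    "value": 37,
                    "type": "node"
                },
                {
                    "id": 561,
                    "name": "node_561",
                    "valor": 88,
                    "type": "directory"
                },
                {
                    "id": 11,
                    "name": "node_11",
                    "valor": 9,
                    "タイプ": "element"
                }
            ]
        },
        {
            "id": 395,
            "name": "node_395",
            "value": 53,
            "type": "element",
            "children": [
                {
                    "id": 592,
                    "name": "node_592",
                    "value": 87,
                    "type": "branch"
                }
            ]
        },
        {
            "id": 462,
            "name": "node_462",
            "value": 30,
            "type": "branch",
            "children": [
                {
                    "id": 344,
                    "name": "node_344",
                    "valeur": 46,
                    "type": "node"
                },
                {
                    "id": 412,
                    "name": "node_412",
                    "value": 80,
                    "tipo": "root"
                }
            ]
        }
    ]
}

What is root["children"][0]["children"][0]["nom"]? "node_854"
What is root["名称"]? "node_505"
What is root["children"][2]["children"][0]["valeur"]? 46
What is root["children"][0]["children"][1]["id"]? 561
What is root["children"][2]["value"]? 30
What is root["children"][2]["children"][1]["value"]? 80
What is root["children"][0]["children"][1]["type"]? "directory"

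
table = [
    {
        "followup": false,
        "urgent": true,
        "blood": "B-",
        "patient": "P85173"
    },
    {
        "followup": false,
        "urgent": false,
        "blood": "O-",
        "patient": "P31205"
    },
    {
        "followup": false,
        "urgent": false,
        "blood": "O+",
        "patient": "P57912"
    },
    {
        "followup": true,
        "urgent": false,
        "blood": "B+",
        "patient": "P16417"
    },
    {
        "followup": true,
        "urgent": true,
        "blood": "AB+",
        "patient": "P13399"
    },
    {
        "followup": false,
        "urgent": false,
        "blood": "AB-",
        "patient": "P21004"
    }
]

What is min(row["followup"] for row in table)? False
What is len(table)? 6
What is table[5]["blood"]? "AB-"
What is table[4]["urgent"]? True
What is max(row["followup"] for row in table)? True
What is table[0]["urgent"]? True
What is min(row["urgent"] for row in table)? False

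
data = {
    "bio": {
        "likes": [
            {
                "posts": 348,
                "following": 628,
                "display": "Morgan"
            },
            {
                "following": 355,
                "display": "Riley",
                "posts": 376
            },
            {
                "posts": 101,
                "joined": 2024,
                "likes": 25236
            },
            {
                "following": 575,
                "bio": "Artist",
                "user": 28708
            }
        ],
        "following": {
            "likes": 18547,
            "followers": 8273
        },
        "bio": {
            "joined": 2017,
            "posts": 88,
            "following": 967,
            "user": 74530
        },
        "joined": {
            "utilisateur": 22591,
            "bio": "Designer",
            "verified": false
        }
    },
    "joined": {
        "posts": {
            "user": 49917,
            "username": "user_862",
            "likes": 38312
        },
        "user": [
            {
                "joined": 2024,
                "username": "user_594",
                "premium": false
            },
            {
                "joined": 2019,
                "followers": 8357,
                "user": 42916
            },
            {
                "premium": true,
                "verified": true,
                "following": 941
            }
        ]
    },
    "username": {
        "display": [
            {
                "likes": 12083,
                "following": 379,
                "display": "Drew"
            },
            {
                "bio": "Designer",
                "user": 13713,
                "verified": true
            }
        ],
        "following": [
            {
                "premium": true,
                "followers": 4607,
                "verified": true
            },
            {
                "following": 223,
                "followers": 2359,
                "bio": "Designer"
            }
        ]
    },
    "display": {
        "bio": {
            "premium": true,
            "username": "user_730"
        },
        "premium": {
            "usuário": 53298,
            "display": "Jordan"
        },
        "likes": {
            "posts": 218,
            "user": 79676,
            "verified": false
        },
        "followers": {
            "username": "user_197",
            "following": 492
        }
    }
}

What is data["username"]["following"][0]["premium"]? True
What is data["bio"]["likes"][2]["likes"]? 25236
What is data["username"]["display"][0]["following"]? 379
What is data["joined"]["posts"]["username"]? "user_862"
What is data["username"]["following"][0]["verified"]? True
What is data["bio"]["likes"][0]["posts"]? 348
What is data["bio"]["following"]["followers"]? 8273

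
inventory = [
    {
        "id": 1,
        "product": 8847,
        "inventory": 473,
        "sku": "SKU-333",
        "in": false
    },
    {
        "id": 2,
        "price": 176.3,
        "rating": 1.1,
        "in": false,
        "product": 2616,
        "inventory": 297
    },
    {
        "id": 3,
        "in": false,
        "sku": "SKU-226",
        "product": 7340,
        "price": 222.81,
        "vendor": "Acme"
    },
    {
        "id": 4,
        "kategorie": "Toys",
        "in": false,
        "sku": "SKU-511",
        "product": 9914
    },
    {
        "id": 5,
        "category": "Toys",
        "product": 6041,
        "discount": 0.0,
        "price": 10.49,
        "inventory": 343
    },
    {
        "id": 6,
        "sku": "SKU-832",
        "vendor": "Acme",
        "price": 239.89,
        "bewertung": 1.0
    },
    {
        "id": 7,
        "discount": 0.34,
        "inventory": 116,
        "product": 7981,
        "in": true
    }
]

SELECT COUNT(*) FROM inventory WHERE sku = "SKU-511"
1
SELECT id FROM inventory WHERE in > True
[]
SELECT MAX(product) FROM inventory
9914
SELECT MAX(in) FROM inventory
True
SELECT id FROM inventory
[1, 2, 3, 4, 5, 6, 7]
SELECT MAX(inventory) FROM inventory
473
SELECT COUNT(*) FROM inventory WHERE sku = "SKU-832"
1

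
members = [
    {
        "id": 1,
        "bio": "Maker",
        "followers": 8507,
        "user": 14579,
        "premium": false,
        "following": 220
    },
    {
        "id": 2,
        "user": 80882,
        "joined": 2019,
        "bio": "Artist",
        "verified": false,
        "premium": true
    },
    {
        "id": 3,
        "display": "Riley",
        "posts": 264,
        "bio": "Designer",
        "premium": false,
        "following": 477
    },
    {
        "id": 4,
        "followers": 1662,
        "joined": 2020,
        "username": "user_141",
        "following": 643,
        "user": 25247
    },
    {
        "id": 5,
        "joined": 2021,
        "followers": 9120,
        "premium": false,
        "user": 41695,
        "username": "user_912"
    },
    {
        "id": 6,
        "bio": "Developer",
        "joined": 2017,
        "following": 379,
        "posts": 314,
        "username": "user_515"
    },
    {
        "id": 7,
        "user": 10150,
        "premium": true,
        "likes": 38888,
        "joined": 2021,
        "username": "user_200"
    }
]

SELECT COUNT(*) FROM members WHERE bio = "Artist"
1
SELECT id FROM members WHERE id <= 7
[1, 2, 3, 4, 5, 6, 7]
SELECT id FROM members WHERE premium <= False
[1, 3, 5]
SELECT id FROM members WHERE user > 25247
[2, 5]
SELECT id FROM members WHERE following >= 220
[1, 3, 4, 6]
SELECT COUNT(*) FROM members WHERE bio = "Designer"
1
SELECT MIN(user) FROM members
10150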